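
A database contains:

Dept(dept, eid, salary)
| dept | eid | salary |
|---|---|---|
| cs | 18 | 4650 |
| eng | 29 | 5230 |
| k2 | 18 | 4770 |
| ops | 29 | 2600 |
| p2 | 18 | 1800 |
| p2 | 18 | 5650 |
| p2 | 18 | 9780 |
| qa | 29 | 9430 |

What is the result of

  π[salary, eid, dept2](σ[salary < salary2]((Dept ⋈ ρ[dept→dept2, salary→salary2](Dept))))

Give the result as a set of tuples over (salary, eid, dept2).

{(1800, 18, cs), (1800, 18, k2), (1800, 18, p2), (2600, 29, eng), (2600, 29, qa), (4650, 18, k2), (4650, 18, p2), (4770, 18, p2), (5230, 29, qa), (5650, 18, p2)}

ρ[dept→dept2, salary→salary2]: schema becomes (dept2, eid, salary2); tuples unchanged.
Dept ⋈ ρ[dept→dept2, salary→salary2](Dept) (natural join on eid): {(cs, 18, 4650, cs, 4650), (cs, 18, 4650, k2, 4770), (cs, 18, 4650, p2, 1800), (cs, 18, 4650, p2, 5650), (cs, 18, 4650, p2, 9780), (eng, 29, 5230, eng, 5230), (eng, 29, 5230, ops, 2600), (eng, 29, 5230, qa, 9430), (k2, 18, 4770, cs, 4650), (k2, 18, 4770, k2, 4770), (k2, 18, 4770, p2, 1800), (k2, 18, 4770, p2, 5650), (k2, 18, 4770, p2, 9780), (ops, 29, 2600, eng, 5230), (ops, 29, 2600, ops, 2600), (ops, 29, 2600, qa, 9430), (p2, 18, 1800, cs, 4650), (p2, 18, 1800, k2, 4770), (p2, 18, 1800, p2, 1800), (p2, 18, 1800, p2, 5650), (p2, 18, 1800, p2, 9780), (p2, 18, 5650, cs, 4650), (p2, 18, 5650, k2, 4770), (p2, 18, 5650, p2, 1800), (p2, 18, 5650, p2, 5650), (p2, 18, 5650, p2, 9780), (p2, 18, 9780, cs, 4650), (p2, 18, 9780, k2, 4770), (p2, 18, 9780, p2, 1800), (p2, 18, 9780, p2, 5650), (p2, 18, 9780, p2, 9780), (qa, 29, 9430, eng, 5230), (qa, 29, 9430, ops, 2600), (qa, 29, 9430, qa, 9430)}
Apply σ_{salary < salary2}; surviving tuples: {(cs, 18, 4650, k2, 4770), (cs, 18, 4650, p2, 5650), (cs, 18, 4650, p2, 9780), (eng, 29, 5230, qa, 9430), (k2, 18, 4770, p2, 5650), (k2, 18, 4770, p2, 9780), (ops, 29, 2600, eng, 5230), (ops, 29, 2600, qa, 9430), (p2, 18, 1800, cs, 4650), (p2, 18, 1800, k2, 4770), (p2, 18, 1800, p2, 5650), (p2, 18, 1800, p2, 9780), (p2, 18, 5650, p2, 9780)}
Keep only column(s) salary, eid, dept2 (3 duplicate(s) eliminated): {(1800, 18, cs), (1800, 18, k2), (1800, 18, p2), (2600, 29, eng), (2600, 29, qa), (4650, 18, k2), (4650, 18, p2), (4770, 18, p2), (5230, 29, qa), (5650, 18, p2)}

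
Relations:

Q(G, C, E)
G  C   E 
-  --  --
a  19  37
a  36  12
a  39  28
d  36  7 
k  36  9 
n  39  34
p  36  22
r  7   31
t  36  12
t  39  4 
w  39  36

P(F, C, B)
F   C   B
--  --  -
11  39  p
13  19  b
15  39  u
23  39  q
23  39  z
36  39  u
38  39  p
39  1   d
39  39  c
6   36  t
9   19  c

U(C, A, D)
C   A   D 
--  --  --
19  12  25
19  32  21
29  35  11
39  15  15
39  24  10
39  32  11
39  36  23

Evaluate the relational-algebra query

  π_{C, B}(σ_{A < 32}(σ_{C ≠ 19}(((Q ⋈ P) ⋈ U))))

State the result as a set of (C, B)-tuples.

{(39, c), (39, p), (39, q), (39, u), (39, z)}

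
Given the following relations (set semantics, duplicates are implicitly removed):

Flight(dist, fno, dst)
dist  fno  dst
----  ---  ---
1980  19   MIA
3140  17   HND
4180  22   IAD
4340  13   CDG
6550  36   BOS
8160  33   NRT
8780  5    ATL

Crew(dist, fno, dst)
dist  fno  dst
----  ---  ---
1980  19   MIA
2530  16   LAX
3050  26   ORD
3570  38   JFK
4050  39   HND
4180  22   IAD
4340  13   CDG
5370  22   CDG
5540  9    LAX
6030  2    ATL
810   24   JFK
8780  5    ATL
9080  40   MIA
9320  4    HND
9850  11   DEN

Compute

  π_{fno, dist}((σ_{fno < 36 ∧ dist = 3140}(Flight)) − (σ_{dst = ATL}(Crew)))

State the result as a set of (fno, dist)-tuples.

Filtering on fno < 36 ∧ dist = 3140 leaves {(3140, 17, HND)}.
Filtering on dst = ATL leaves {(6030, 2, ATL), (8780, 5, ATL)}.
Difference: {(3140, 17, HND)} with {(6030, 2, ATL), (8780, 5, ATL)} → {(3140, 17, HND)}
π[fno, dist]: project onto (fno, dist) → {(17, 3140)}

{(17, 3140)}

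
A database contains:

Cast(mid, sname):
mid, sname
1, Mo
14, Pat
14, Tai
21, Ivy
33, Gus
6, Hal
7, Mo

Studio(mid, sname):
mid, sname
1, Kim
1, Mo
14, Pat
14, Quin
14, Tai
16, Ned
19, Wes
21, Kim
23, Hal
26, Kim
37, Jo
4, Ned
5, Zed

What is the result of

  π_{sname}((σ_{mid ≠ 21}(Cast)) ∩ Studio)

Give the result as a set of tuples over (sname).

Filtering on mid ≠ 21 leaves {(1, Mo), (14, Pat), (14, Tai), (33, Gus), (6, Hal), (7, Mo)}.
Intersection: {(1, Mo), (14, Pat), (14, Tai), (33, Gus), (6, Hal), (7, Mo)} with {(1, Kim), (1, Mo), (14, Pat), (14, Quin), (14, Tai), (16, Ned), (19, Wes), (21, Kim), (23, Hal), (26, Kim), (37, Jo), (4, Ned), (5, Zed)} → {(1, Mo), (14, Pat), (14, Tai)}
Keep only column(s) sname: {Mo, Pat, Tai}

{Mo, Pat, Tai}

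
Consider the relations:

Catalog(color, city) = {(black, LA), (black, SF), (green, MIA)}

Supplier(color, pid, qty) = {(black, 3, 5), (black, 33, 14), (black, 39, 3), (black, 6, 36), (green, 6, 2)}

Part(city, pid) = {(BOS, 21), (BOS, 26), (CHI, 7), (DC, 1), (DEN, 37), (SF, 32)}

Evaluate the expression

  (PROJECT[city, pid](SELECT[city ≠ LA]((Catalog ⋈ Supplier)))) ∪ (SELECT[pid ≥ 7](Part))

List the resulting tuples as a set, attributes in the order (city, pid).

Natural join on color: {(black, LA, 3, 5), (black, LA, 33, 14), (black, LA, 39, 3), (black, LA, 6, 36), (black, SF, 3, 5), (black, SF, 33, 14), (black, SF, 39, 3), (black, SF, 6, 36), (green, MIA, 6, 2)}
Selection city ≠ LA: {(black, SF, 3, 5), (black, SF, 33, 14), (black, SF, 39, 3), (black, SF, 6, 36), (green, MIA, 6, 2)}
π_{city, pid} gives {(MIA, 6), (SF, 3), (SF, 33), (SF, 39), (SF, 6)}.
Selection pid ≥ 7: {(BOS, 21), (BOS, 26), (CHI, 7), (DEN, 37), (SF, 32)}
Set union of the two operands is {(BOS, 21), (BOS, 26), (CHI, 7), (DEN, 37), (MIA, 6), (SF, 3), (SF, 32), (SF, 33), (SF, 39), (SF, 6)}.

{(BOS, 21), (BOS, 26), (CHI, 7), (DEN, 37), (MIA, 6), (SF, 3), (SF, 32), (SF, 33), (SF, 39), (SF, 6)}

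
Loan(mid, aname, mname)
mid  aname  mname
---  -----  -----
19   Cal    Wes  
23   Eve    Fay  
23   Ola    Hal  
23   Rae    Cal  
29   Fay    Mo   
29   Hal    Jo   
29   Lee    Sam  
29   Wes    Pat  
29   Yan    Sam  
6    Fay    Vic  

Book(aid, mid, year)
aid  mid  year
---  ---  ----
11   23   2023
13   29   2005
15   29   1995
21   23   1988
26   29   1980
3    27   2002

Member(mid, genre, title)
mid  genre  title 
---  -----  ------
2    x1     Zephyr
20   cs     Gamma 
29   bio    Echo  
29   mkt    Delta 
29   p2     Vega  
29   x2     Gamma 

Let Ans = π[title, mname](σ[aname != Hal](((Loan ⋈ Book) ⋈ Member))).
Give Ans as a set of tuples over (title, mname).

{(Delta, Mo), (Delta, Pat), (Delta, Sam), (Echo, Mo), (Echo, Pat), (Echo, Sam), (Gamma, Mo), (Gamma, Pat), (Gamma, Sam), (Vega, Mo), (Vega, Pat), (Vega, Sam)}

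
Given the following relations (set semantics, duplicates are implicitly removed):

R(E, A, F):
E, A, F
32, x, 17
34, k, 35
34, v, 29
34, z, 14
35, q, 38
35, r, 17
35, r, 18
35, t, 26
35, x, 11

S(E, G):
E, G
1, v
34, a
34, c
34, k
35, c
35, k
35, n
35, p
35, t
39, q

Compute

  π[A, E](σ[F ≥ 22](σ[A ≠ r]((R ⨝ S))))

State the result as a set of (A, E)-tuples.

{(k, 34), (q, 35), (t, 35), (v, 34)}

Joining R and S on E yields {(34, k, 35, a), (34, k, 35, c), (34, k, 35, k), (34, v, 29, a), (34, v, 29, c), (34, v, 29, k), (34, z, 14, a), (34, z, 14, c), (34, z, 14, k), (35, q, 38, c), (35, q, 38, k), (35, q, 38, n), (35, q, 38, p), (35, q, 38, t), (35, r, 17, c), (35, r, 17, k), (35, r, 17, n), (35, r, 17, p), (35, r, 17, t), (35, r, 18, c), (35, r, 18, k), (35, r, 18, n), (35, r, 18, p), (35, r, 18, t), (35, t, 26, c), (35, t, 26, k), (35, t, 26, n), (35, t, 26, p), (35, t, 26, t), (35, x, 11, c), (35, x, 11, k), (35, x, 11, n), (35, x, 11, p), (35, x, 11, t)}.
Apply σ_{A ≠ r}; surviving tuples: {(34, k, 35, a), (34, k, 35, c), (34, k, 35, k), (34, v, 29, a), (34, v, 29, c), (34, v, 29, k), (34, z, 14, a), (34, z, 14, c), (34, z, 14, k), (35, q, 38, c), (35, q, 38, k), (35, q, 38, n), (35, q, 38, p), (35, q, 38, t), (35, t, 26, c), (35, t, 26, k), (35, t, 26, n), (35, t, 26, p), (35, t, 26, t), (35, x, 11, c), (35, x, 11, k), (35, x, 11, n), (35, x, 11, p), (35, x, 11, t)}
Apply σ_{F ≥ 22}; surviving tuples: {(34, k, 35, a), (34, k, 35, c), (34, k, 35, k), (34, v, 29, a), (34, v, 29, c), (34, v, 29, k), (35, q, 38, c), (35, q, 38, k), (35, q, 38, n), (35, q, 38, p), (35, q, 38, t), (35, t, 26, c), (35, t, 26, k), (35, t, 26, n), (35, t, 26, p), (35, t, 26, t)}
Keep only column(s) A, E (12 duplicate(s) eliminated): {(k, 34), (q, 35), (t, 35), (v, 34)}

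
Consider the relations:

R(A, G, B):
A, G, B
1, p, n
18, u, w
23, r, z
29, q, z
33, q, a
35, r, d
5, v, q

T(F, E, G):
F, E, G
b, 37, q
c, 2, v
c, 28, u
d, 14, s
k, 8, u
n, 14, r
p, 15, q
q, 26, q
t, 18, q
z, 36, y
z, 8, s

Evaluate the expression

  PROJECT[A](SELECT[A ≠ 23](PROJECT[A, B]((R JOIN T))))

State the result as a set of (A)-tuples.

{18, 29, 33, 35, 5}

Joining R and T on G yields {(18, u, w, c, 28), (18, u, w, k, 8), (23, r, z, n, 14), (29, q, z, b, 37), (29, q, z, p, 15), (29, q, z, q, 26), (29, q, z, t, 18), (33, q, a, b, 37), (33, q, a, p, 15), (33, q, a, q, 26), (33, q, a, t, 18), (35, r, d, n, 14), (5, v, q, c, 2)}.
π_{A, B} gives {(18, w), (23, z), (29, z), (33, a), (35, d), (5, q)} (7 duplicate(s) eliminated).
Selection A ≠ 23: {(18, w), (29, z), (33, a), (35, d), (5, q)}
π_{A} gives {18, 29, 33, 35, 5}.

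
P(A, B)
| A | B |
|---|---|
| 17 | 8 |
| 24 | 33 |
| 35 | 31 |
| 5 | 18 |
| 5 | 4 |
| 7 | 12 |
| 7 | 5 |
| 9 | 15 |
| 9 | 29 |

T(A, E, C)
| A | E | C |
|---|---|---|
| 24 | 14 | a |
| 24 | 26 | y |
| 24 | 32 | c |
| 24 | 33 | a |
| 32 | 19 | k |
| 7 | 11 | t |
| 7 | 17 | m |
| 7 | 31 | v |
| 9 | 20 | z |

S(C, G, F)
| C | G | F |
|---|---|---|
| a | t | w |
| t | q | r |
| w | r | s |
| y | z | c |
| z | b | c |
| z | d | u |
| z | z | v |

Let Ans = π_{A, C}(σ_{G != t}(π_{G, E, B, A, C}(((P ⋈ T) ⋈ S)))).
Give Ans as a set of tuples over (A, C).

{(24, y), (7, t), (9, z)}

Joining P and T on A yields {(24, 33, 14, a), (24, 33, 26, y), (24, 33, 32, c), (24, 33, 33, a), (7, 12, 11, t), (7, 12, 17, m), (7, 12, 31, v), (7, 5, 11, t), (7, 5, 17, m), (7, 5, 31, v), (9, 15, 20, z), (9, 29, 20, z)}.
Joining (P ⋈ T) and S on C yields {(24, 33, 14, a, t, w), (24, 33, 26, y, z, c), (24, 33, 33, a, t, w), (7, 12, 11, t, q, r), (7, 5, 11, t, q, r), (9, 15, 20, z, b, c), (9, 15, 20, z, d, u), (9, 15, 20, z, z, v), (9, 29, 20, z, b, c), (9, 29, 20, z, d, u), (9, 29, 20, z, z, v)}.
Keep only column(s) G, E, B, A, C: {(b, 20, 15, 9, z), (b, 20, 29, 9, z), (d, 20, 15, 9, z), (d, 20, 29, 9, z), (q, 11, 12, 7, t), (q, 11, 5, 7, t), (t, 14, 33, 24, a), (t, 33, 33, 24, a), (z, 20, 15, 9, z), (z, 20, 29, 9, z), (z, 26, 33, 24, y)}
Filtering on G != t leaves {(b, 20, 15, 9, z), (b, 20, 29, 9, z), (d, 20, 15, 9, z), (d, 20, 29, 9, z), (q, 11, 12, 7, t), (q, 11, 5, 7, t), (z, 20, 15, 9, z), (z, 20, 29, 9, z), (z, 26, 33, 24, y)}.
Keep only column(s) A, C (6 duplicate(s) eliminated): {(24, y), (7, t), (9, z)}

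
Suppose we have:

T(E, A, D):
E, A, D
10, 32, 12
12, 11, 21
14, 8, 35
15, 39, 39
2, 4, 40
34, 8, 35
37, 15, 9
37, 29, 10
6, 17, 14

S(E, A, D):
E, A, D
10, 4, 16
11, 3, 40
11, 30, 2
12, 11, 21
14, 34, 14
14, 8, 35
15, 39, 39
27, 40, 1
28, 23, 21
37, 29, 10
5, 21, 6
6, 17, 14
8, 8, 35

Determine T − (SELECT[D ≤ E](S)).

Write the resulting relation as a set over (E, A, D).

{(10, 32, 12), (12, 11, 21), (14, 8, 35), (15, 39, 39), (2, 4, 40), (34, 8, 35), (37, 15, 9), (6, 17, 14)}

Apply σ_{D ≤ E}; surviving tuples: {(11, 30, 2), (14, 34, 14), (27, 40, 1), (28, 23, 21), (37, 29, 10)}
Difference: {(10, 32, 12), (12, 11, 21), (14, 8, 35), (15, 39, 39), (2, 4, 40), (34, 8, 35), (37, 15, 9), (37, 29, 10), (6, 17, 14)} with {(11, 30, 2), (14, 34, 14), (27, 40, 1), (28, 23, 21), (37, 29, 10)} → {(10, 32, 12), (12, 11, 21), (14, 8, 35), (15, 39, 39), (2, 4, 40), (34, 8, 35), (37, 15, 9), (6, 17, 14)}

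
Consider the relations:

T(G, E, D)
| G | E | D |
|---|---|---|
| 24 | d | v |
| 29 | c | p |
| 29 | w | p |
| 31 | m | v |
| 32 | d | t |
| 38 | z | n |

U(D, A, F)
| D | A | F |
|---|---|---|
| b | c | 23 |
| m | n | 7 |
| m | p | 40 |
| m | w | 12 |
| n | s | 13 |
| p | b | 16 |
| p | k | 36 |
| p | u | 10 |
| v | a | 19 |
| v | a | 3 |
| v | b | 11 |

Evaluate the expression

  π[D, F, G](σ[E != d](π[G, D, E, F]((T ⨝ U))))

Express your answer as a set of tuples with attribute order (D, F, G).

T ⋈ U (natural join on D): {(24, d, v, a, 19), (24, d, v, a, 3), (24, d, v, b, 11), (29, c, p, b, 16), (29, c, p, k, 36), (29, c, p, u, 10), (29, w, p, b, 16), (29, w, p, k, 36), (29, w, p, u, 10), (31, m, v, a, 19), (31, m, v, a, 3), (31, m, v, b, 11), (38, z, n, s, 13)}
π[G, D, E, F]: project onto (G, D, E, F) → {(24, v, d, 11), (24, v, d, 19), (24, v, d, 3), (29, p, c, 10), (29, p, c, 16), (29, p, c, 36), (29, p, w, 10), (29, p, w, 16), (29, p, w, 36), (31, v, m, 11), (31, v, m, 19), (31, v, m, 3), (38, n, z, 13)}
σ[E != d]: keep tuples satisfying E != d → {(29, p, c, 10), (29, p, c, 16), (29, p, c, 36), (29, p, w, 10), (29, p, w, 16), (29, p, w, 36), (31, v, m, 11), (31, v, m, 19), (31, v, m, 3), (38, n, z, 13)}
π[D, F, G]: project onto (D, F, G) (3 duplicate(s) eliminated) → {(n, 13, 38), (p, 10, 29), (p, 16, 29), (p, 36, 29), (v, 11, 31), (v, 19, 31), (v, 3, 31)}

{(n, 13, 38), (p, 10, 29), (p, 16, 29), (p, 36, 29), (v, 11, 31), (v, 19, 31), (v, 3, 31)}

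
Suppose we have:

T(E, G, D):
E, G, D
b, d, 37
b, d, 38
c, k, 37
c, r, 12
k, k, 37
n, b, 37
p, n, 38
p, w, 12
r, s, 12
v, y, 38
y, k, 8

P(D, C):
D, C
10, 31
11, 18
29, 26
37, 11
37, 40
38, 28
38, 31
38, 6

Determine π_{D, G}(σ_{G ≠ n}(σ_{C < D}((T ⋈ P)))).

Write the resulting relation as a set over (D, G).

{(37, b), (37, d), (37, k), (38, d), (38, y)}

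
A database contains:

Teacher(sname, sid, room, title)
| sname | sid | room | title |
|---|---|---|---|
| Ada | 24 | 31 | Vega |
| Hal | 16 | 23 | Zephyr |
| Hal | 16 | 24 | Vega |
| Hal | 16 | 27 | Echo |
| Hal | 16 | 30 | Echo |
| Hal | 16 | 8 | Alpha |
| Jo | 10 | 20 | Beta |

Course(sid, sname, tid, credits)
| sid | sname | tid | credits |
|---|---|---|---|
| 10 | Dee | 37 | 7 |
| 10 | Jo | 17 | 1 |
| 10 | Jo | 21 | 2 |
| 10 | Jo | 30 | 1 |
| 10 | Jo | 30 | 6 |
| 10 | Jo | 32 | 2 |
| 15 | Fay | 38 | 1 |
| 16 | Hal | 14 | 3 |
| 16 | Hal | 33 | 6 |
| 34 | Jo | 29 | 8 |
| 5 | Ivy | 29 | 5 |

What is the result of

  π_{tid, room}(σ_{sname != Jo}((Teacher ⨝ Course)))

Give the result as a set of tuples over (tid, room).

{(14, 23), (14, 24), (14, 27), (14, 30), (14, 8), (33, 23), (33, 24), (33, 27), (33, 30), (33, 8)}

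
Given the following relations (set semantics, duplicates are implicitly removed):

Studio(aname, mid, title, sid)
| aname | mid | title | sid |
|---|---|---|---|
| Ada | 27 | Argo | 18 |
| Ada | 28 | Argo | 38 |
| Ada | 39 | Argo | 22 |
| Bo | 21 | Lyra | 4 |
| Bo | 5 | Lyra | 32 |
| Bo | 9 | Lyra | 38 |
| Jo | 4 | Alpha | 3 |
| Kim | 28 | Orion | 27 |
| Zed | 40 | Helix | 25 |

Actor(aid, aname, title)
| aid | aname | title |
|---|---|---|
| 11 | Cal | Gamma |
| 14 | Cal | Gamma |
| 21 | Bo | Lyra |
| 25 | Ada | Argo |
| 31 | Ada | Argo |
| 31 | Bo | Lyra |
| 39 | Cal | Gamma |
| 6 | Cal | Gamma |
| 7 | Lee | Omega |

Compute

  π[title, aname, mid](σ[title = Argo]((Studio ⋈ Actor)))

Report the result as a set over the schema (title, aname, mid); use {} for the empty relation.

Studio ⋈ Actor (natural join on aname, title): {(Ada, 27, Argo, 18, 25), (Ada, 27, Argo, 18, 31), (Ada, 28, Argo, 38, 25), (Ada, 28, Argo, 38, 31), (Ada, 39, Argo, 22, 25), (Ada, 39, Argo, 22, 31), (Bo, 21, Lyra, 4, 21), (Bo, 21, Lyra, 4, 31), (Bo, 5, Lyra, 32, 21), (Bo, 5, Lyra, 32, 31), (Bo, 9, Lyra, 38, 21), (Bo, 9, Lyra, 38, 31)}
Filtering on title = Argo leaves {(Ada, 27, Argo, 18, 25), (Ada, 27, Argo, 18, 31), (Ada, 28, Argo, 38, 25), (Ada, 28, Argo, 38, 31), (Ada, 39, Argo, 22, 25), (Ada, 39, Argo, 22, 31)}.
π_{title, aname, mid} gives {(Argo, Ada, 27), (Argo, Ada, 28), (Argo, Ada, 39)} (3 duplicate(s) eliminated).

{(Argo, Ada, 27), (Argo, Ada, 28), (Argo, Ada, 39)}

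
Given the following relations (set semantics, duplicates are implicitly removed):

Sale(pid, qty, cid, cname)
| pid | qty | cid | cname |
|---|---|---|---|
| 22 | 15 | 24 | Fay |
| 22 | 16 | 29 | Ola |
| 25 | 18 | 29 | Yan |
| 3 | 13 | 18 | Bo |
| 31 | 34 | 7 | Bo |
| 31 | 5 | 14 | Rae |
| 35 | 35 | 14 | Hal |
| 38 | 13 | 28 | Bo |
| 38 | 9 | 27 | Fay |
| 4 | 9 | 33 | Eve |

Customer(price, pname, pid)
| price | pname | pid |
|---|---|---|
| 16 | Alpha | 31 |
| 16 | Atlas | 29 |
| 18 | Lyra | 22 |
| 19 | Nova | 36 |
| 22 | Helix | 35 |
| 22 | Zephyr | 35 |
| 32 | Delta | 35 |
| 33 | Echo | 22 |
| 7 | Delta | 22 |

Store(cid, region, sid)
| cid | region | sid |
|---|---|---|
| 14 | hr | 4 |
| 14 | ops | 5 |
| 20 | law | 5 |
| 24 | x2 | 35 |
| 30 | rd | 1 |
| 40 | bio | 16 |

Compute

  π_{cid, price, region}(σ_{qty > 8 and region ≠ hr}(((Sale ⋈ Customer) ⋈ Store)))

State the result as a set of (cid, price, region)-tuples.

Joining Sale and Customer on pid yields {(22, 15, 24, Fay, 18, Lyra), (22, 15, 24, Fay, 33, Echo), (22, 15, 24, Fay, 7, Delta), (22, 16, 29, Ola, 18, Lyra), (22, 16, 29, Ola, 33, Echo), (22, 16, 29, Ola, 7, Delta), (31, 34, 7, Bo, 16, Alpha), (31, 5, 14, Rae, 16, Alpha), (35, 35, 14, Hal, 22, Helix), (35, 35, 14, Hal, 22, Zephyr), (35, 35, 14, Hal, 32, Delta)}.
Joining (Sale ⋈ Customer) and Store on cid yields {(22, 15, 24, Fay, 18, Lyra, x2, 35), (22, 15, 24, Fay, 33, Echo, x2, 35), (22, 15, 24, Fay, 7, Delta, x2, 35), (31, 5, 14, Rae, 16, Alpha, hr, 4), (31, 5, 14, Rae, 16, Alpha, ops, 5), (35, 35, 14, Hal, 22, Helix, hr, 4), (35, 35, 14, Hal, 22, Helix, ops, 5), (35, 35, 14, Hal, 22, Zephyr, hr, 4), (35, 35, 14, Hal, 22, Zephyr, ops, 5), (35, 35, 14, Hal, 32, Delta, hr, 4), (35, 35, 14, Hal, 32, Delta, ops, 5)}.
Filtering on qty > 8 and region ≠ hr leaves {(22, 15, 24, Fay, 18, Lyra, x2, 35), (22, 15, 24, Fay, 33, Echo, x2, 35), (22, 15, 24, Fay, 7, Delta, x2, 35), (35, 35, 14, Hal, 22, Helix, ops, 5), (35, 35, 14, Hal, 22, Zephyr, ops, 5), (35, 35, 14, Hal, 32, Delta, ops, 5)}.
π[cid, price, region]: project onto (cid, price, region) (1 duplicate(s) eliminated) → {(14, 22, ops), (14, 32, ops), (24, 18, x2), (24, 33, x2), (24, 7, x2)}

{(14, 22, ops), (14, 32, ops), (24, 18, x2), (24, 33, x2), (24, 7, x2)}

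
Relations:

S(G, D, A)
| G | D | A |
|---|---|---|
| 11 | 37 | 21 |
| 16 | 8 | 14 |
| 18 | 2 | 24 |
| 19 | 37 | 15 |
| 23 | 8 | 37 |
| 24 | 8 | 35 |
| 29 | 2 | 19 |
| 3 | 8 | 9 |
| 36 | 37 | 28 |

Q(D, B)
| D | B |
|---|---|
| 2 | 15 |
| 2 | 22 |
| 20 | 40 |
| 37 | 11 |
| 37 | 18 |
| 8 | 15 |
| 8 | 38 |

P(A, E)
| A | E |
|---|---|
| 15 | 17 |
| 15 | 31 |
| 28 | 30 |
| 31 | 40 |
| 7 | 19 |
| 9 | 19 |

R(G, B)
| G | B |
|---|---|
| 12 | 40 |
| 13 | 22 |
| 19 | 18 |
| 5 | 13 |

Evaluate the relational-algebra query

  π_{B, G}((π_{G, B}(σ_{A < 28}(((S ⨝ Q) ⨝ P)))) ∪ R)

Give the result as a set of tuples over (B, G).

{(11, 19), (13, 5), (15, 3), (18, 19), (22, 13), (38, 3), (40, 12)}

Joining S and Q on D yields {(11, 37, 21, 11), (11, 37, 21, 18), (16, 8, 14, 15), (16, 8, 14, 38), (18, 2, 24, 15), (18, 2, 24, 22), (19, 37, 15, 11), (19, 37, 15, 18), (23, 8, 37, 15), (23, 8, 37, 38), (24, 8, 35, 15), (24, 8, 35, 38), (29, 2, 19, 15), (29, 2, 19, 22), (3, 8, 9, 15), (3, 8, 9, 38), (36, 37, 28, 11), (36, 37, 28, 18)}.
Joining (S ⨝ Q) and P on A yields {(19, 37, 15, 11, 17), (19, 37, 15, 11, 31), (19, 37, 15, 18, 17), (19, 37, 15, 18, 31), (3, 8, 9, 15, 19), (3, 8, 9, 38, 19), (36, 37, 28, 11, 30), (36, 37, 28, 18, 30)}.
Selection A < 28: {(19, 37, 15, 11, 17), (19, 37, 15, 11, 31), (19, 37, 15, 18, 17), (19, 37, 15, 18, 31), (3, 8, 9, 15, 19), (3, 8, 9, 38, 19)}
Projecting to G, B (2 duplicate(s) eliminated): {(19, 11), (19, 18), (3, 15), (3, 38)}
Union: {(19, 11), (19, 18), (3, 15), (3, 38)} with {(12, 40), (13, 22), (19, 18), (5, 13)} → {(12, 40), (13, 22), (19, 11), (19, 18), (3, 15), (3, 38), (5, 13)}
Projecting to B, G: {(11, 19), (13, 5), (15, 3), (18, 19), (22, 13), (38, 3), (40, 12)}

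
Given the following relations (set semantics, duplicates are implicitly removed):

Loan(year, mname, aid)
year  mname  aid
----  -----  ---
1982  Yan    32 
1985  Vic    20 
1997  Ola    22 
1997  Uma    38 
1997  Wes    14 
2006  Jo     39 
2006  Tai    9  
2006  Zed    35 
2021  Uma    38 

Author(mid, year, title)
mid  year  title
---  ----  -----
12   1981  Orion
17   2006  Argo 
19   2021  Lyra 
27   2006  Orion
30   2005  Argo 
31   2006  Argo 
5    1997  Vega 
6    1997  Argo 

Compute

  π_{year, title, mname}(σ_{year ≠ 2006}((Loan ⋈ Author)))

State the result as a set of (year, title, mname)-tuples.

Natural join on year: {(1997, Ola, 22, 5, Vega), (1997, Ola, 22, 6, Argo), (1997, Uma, 38, 5, Vega), (1997, Uma, 38, 6, Argo), (1997, Wes, 14, 5, Vega), (1997, Wes, 14, 6, Argo), (2006, Jo, 39, 17, Argo), (2006, Jo, 39, 27, Orion), (2006, Jo, 39, 31, Argo), (2006, Tai, 9, 17, Argo), (2006, Tai, 9, 27, Orion), (2006, Tai, 9, 31, Argo), (2006, Zed, 35, 17, Argo), (2006, Zed, 35, 27, Orion), (2006, Zed, 35, 31, Argo), (2021, Uma, 38, 19, Lyra)}
Apply σ_{year ≠ 2006}; surviving tuples: {(1997, Ola, 22, 5, Vega), (1997, Ola, 22, 6, Argo), (1997, Uma, 38, 5, Vega), (1997, Uma, 38, 6, Argo), (1997, Wes, 14, 5, Vega), (1997, Wes, 14, 6, Argo), (2021, Uma, 38, 19, Lyra)}
Projecting to year, title, mname: {(1997, Argo, Ola), (1997, Argo, Uma), (1997, Argo, Wes), (1997, Vega, Ola), (1997, Vega, Uma), (1997, Vega, Wes), (2021, Lyra, Uma)}

{(1997, Argo, Ola), (1997, Argo, Uma), (1997, Argo, Wes), (1997, Vega, Ola), (1997, Vega, Uma), (1997, Vega, Wes), (2021, Lyra, Uma)}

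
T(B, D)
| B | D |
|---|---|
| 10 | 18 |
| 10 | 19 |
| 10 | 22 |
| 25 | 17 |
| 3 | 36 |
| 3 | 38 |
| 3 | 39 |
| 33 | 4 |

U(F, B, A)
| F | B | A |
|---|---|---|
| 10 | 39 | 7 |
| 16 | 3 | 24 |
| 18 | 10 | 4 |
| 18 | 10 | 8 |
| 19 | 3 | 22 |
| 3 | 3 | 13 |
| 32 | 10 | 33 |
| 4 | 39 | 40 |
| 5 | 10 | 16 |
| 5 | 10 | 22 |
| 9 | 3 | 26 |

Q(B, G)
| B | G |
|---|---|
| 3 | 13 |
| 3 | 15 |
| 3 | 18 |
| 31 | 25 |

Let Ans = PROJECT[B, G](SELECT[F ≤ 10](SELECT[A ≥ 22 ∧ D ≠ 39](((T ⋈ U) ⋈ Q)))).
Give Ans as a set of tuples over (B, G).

Joining T and U on B yields {(10, 18, 18, 4), (10, 18, 18, 8), (10, 18, 32, 33), (10, 18, 5, 16), (10, 18, 5, 22), (10, 19, 18, 4), (10, 19, 18, 8), (10, 19, 32, 33), (10, 19, 5, 16), (10, 19, 5, 22), (10, 22, 18, 4), (10, 22, 18, 8), (10, 22, 32, 33), (10, 22, 5, 16), (10, 22, 5, 22), (3, 36, 16, 24), (3, 36, 19, 22), (3, 36, 3, 13), (3, 36, 9, 26), (3, 38, 16, 24), (3, 38, 19, 22), (3, 38, 3, 13), (3, 38, 9, 26), (3, 39, 16, 24), (3, 39, 19, 22), (3, 39, 3, 13), (3, 39, 9, 26)}.
Joining (T ⋈ U) and Q on B yields {(3, 36, 16, 24, 13), (3, 36, 16, 24, 15), (3, 36, 16, 24, 18), (3, 36, 19, 22, 13), (3, 36, 19, 22, 15), (3, 36, 19, 22, 18), (3, 36, 3, 13, 13), (3, 36, 3, 13, 15), (3, 36, 3, 13, 18), (3, 36, 9, 26, 13), (3, 36, 9, 26, 15), (3, 36, 9, 26, 18), (3, 38, 16, 24, 13), (3, 38, 16, 24, 15), (3, 38, 16, 24, 18), (3, 38, 19, 22, 13), (3, 38, 19, 22, 15), (3, 38, 19, 22, 18), (3, 38, 3, 13, 13), (3, 38, 3, 13, 15), (3, 38, 3, 13, 18), (3, 38, 9, 26, 13), (3, 38, 9, 26, 15), (3, 38, 9, 26, 18), (3, 39, 16, 24, 13), (3, 39, 16, 24, 15), (3, 39, 16, 24, 18), (3, 39, 19, 22, 13), (3, 39, 19, 22, 15), (3, 39, 19, 22, 18), (3, 39, 3, 13, 13), (3, 39, 3, 13, 15), (3, 39, 3, 13, 18), (3, 39, 9, 26, 13), (3, 39, 9, 26, 15), (3, 39, 9, 26, 18)}.
Apply σ_{A ≥ 22 ∧ D ≠ 39}; surviving tuples: {(3, 36, 16, 24, 13), (3, 36, 16, 24, 15), (3, 36, 16, 24, 18), (3, 36, 19, 22, 13), (3, 36, 19, 22, 15), (3, 36, 19, 22, 18), (3, 36, 9, 26, 13), (3, 36, 9, 26, 15), (3, 36, 9, 26, 18), (3, 38, 16, 24, 13), (3, 38, 16, 24, 15), (3, 38, 16, 24, 18), (3, 38, 19, 22, 13), (3, 38, 19, 22, 15), (3, 38, 19, 22, 18), (3, 38, 9, 26, 13), (3, 38, 9, 26, 15), (3, 38, 9, 26, 18)}
Apply σ_{F ≤ 10}; surviving tuples: {(3, 36, 9, 26, 13), (3, 36, 9, 26, 15), (3, 36, 9, 26, 18), (3, 38, 9, 26, 13), (3, 38, 9, 26, 15), (3, 38, 9, 26, 18)}
π_{B, G} gives {(3, 13), (3, 15), (3, 18)} (3 duplicate(s) eliminated).

{(3, 13), (3, 15), (3, 18)}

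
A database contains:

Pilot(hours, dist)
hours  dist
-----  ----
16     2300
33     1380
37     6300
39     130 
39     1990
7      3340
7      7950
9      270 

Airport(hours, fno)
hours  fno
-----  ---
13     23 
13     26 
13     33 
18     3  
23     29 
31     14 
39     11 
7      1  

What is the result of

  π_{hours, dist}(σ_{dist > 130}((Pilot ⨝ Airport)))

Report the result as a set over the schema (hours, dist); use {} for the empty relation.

Natural join on hours: {(39, 130, 11), (39, 1990, 11), (7, 3340, 1), (7, 7950, 1)}
Apply σ_{dist > 130}; surviving tuples: {(39, 1990, 11), (7, 3340, 1), (7, 7950, 1)}
π_{hours, dist} gives {(39, 1990), (7, 3340), (7, 7950)}.

{(39, 1990), (7, 3340), (7, 7950)}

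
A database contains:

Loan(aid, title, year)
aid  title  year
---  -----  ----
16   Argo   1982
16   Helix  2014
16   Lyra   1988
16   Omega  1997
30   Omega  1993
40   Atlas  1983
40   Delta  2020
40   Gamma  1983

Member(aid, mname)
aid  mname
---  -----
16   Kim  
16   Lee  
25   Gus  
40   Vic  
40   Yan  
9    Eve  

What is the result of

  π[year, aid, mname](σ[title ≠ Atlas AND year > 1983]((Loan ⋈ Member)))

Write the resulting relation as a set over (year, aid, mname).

{(1988, 16, Kim), (1988, 16, Lee), (1997, 16, Kim), (1997, 16, Lee), (2014, 16, Kim), (2014, 16, Lee), (2020, 40, Vic), (2020, 40, Yan)}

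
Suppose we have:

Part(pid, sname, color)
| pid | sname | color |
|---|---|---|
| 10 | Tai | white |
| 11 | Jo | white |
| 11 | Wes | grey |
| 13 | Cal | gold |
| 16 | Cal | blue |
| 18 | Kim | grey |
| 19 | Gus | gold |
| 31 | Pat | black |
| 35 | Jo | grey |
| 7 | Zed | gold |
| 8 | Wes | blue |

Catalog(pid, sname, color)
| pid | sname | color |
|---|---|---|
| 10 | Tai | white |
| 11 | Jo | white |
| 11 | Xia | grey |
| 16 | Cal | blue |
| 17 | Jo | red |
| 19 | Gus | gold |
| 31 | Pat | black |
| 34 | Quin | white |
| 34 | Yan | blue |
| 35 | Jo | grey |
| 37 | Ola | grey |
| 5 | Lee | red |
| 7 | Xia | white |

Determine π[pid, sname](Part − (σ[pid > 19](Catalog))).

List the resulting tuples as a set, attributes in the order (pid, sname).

{(10, Tai), (11, Jo), (11, Wes), (13, Cal), (16, Cal), (18, Kim), (19, Gus), (7, Zed), (8, Wes)}

Apply σ_{pid > 19}; surviving tuples: {(31, Pat, black), (34, Quin, white), (34, Yan, blue), (35, Jo, grey), (37, Ola, grey)}
Set difference of the two operands is {(10, Tai, white), (11, Jo, white), (11, Wes, grey), (13, Cal, gold), (16, Cal, blue), (18, Kim, grey), (19, Gus, gold), (7, Zed, gold), (8, Wes, blue)}.
Keep only column(s) pid, sname: {(10, Tai), (11, Jo), (11, Wes), (13, Cal), (16, Cal), (18, Kim), (19, Gus), (7, Zed), (8, Wes)}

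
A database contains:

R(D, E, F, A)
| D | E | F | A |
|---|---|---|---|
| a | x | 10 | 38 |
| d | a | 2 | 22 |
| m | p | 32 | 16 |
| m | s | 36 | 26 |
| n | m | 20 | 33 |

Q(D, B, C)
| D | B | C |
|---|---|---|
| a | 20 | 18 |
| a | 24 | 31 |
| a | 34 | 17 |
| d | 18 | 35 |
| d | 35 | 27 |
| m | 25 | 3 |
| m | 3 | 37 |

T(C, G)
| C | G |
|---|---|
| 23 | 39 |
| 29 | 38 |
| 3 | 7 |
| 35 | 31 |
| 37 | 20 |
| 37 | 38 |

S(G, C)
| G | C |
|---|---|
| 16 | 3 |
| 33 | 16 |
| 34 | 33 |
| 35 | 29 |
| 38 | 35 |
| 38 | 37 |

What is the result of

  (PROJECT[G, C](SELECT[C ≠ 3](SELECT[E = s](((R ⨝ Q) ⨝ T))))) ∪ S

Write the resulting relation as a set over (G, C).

{(16, 3), (20, 37), (33, 16), (34, 33), (35, 29), (38, 35), (38, 37)}

Joining R and Q on D yields {(a, x, 10, 38, 20, 18), (a, x, 10, 38, 24, 31), (a, x, 10, 38, 34, 17), (d, a, 2, 22, 18, 35), (d, a, 2, 22, 35, 27), (m, p, 32, 16, 25, 3), (m, p, 32, 16, 3, 37), (m, s, 36, 26, 25, 3), (m, s, 36, 26, 3, 37)}.
Joining (R ⨝ Q) and T on C yields {(d, a, 2, 22, 18, 35, 31), (m, p, 32, 16, 25, 3, 7), (m, p, 32, 16, 3, 37, 20), (m, p, 32, 16, 3, 37, 38), (m, s, 36, 26, 25, 3, 7), (m, s, 36, 26, 3, 37, 20), (m, s, 36, 26, 3, 37, 38)}.
σ[E = s]: keep tuples satisfying E = s → {(m, s, 36, 26, 25, 3, 7), (m, s, 36, 26, 3, 37, 20), (m, s, 36, 26, 3, 37, 38)}
σ[C ≠ 3]: keep tuples satisfying C ≠ 3 → {(m, s, 36, 26, 3, 37, 20), (m, s, 36, 26, 3, 37, 38)}
π[G, C]: project onto (G, C) → {(20, 37), (38, 37)}
Set union of the two operands is {(16, 3), (20, 37), (33, 16), (34, 33), (35, 29), (38, 35), (38, 37)}.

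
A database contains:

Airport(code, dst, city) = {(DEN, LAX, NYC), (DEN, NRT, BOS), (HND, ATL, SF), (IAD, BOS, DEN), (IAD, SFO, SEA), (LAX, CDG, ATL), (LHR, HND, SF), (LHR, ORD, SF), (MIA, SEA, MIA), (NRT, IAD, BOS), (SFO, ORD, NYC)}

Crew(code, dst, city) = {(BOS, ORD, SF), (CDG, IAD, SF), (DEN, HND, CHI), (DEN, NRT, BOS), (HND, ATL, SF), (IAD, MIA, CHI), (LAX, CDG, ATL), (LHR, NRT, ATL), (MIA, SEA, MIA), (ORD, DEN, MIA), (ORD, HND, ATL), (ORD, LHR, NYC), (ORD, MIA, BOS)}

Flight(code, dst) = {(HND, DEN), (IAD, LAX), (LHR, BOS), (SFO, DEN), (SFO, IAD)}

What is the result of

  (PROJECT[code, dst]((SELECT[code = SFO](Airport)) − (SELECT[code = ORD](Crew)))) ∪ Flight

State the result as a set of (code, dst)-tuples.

σ[code = SFO]: keep tuples satisfying code = SFO → {(SFO, ORD, NYC)}
σ[code = ORD]: keep tuples satisfying code = ORD → {(ORD, DEN, MIA), (ORD, HND, ATL), (ORD, LHR, NYC), (ORD, MIA, BOS)}
Difference: {(SFO, ORD, NYC)} with {(ORD, DEN, MIA), (ORD, HND, ATL), (ORD, LHR, NYC), (ORD, MIA, BOS)} → {(SFO, ORD, NYC)}
Projecting to code, dst: {(SFO, ORD)}
Union: {(SFO, ORD)} with {(HND, DEN), (IAD, LAX), (LHR, BOS), (SFO, DEN), (SFO, IAD)} → {(HND, DEN), (IAD, LAX), (LHR, BOS), (SFO, DEN), (SFO, IAD), (SFO, ORD)}

{(HND, DEN), (IAD, LAX), (LHR, BOS), (SFO, DEN), (SFO, IAD), (SFO, ORD)}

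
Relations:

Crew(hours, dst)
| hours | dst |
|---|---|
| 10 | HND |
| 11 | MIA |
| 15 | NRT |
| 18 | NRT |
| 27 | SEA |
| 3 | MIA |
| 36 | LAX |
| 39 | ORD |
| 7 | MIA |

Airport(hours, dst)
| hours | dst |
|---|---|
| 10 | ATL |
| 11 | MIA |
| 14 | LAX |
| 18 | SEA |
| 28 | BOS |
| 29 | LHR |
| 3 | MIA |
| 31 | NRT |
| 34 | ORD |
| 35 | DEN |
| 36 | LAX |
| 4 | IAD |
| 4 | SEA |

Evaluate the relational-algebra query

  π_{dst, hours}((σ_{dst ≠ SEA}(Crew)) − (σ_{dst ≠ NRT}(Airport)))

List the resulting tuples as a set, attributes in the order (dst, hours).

Apply σ_{dst ≠ SEA}; surviving tuples: {(10, HND), (11, MIA), (15, NRT), (18, NRT), (3, MIA), (36, LAX), (39, ORD), (7, MIA)}
Apply σ_{dst ≠ NRT}; surviving tuples: {(10, ATL), (11, MIA), (14, LAX), (18, SEA), (28, BOS), (29, LHR), (3, MIA), (34, ORD), (35, DEN), (36, LAX), (4, IAD), (4, SEA)}
Difference: {(10, HND), (11, MIA), (15, NRT), (18, NRT), (3, MIA), (36, LAX), (39, ORD), (7, MIA)} with {(10, ATL), (11, MIA), (14, LAX), (18, SEA), (28, BOS), (29, LHR), (3, MIA), (34, ORD), (35, DEN), (36, LAX), (4, IAD), (4, SEA)} → {(10, HND), (15, NRT), (18, NRT), (39, ORD), (7, MIA)}
Keep only column(s) dst, hours: {(HND, 10), (MIA, 7), (NRT, 15), (NRT, 18), (ORD, 39)}

{(HND, 10), (MIA, 7), (NRT, 15), (NRT, 18), (ORD, 39)}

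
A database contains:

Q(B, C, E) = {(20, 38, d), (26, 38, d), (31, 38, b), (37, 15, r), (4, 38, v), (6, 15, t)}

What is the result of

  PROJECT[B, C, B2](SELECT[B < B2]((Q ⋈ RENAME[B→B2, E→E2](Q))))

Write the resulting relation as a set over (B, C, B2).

ρ[B→B2, E→E2]: schema becomes (B2, C, E2); tuples unchanged.
Joining Q and RENAME[B→B2, E→E2](Q) on C yields {(20, 38, d, 20, d), (20, 38, d, 26, d), (20, 38, d, 31, b), (20, 38, d, 4, v), (26, 38, d, 20, d), (26, 38, d, 26, d), (26, 38, d, 31, b), (26, 38, d, 4, v), (31, 38, b, 20, d), (31, 38, b, 26, d), (31, 38, b, 31, b), (31, 38, b, 4, v), (37, 15, r, 37, r), (37, 15, r, 6, t), (4, 38, v, 20, d), (4, 38, v, 26, d), (4, 38, v, 31, b), (4, 38, v, 4, v), (6, 15, t, 37, r), (6, 15, t, 6, t)}.
σ[B < B2]: keep tuples satisfying B < B2 → {(20, 38, d, 26, d), (20, 38, d, 31, b), (26, 38, d, 31, b), (4, 38, v, 20, d), (4, 38, v, 26, d), (4, 38, v, 31, b), (6, 15, t, 37, r)}
Keep only column(s) B, C, B2: {(20, 38, 26), (20, 38, 31), (26, 38, 31), (4, 38, 20), (4, 38, 26), (4, 38, 31), (6, 15, 37)}

{(20, 38, 26), (20, 38, 31), (26, 38, 31), (4, 38, 20), (4, 38, 26), (4, 38, 31), (6, 15, 37)}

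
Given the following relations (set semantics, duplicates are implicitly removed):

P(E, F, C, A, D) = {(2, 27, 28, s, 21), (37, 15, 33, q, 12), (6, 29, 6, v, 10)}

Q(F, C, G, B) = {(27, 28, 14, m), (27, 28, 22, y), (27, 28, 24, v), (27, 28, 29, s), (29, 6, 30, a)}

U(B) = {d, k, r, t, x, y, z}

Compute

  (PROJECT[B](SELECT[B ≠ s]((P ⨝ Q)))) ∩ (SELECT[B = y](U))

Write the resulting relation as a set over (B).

{y}

P ⋈ Q (natural join on F, C): {(2, 27, 28, s, 21, 14, m), (2, 27, 28, s, 21, 22, y), (2, 27, 28, s, 21, 24, v), (2, 27, 28, s, 21, 29, s), (6, 29, 6, v, 10, 30, a)}
Selection B ≠ s: {(2, 27, 28, s, 21, 14, m), (2, 27, 28, s, 21, 22, y), (2, 27, 28, s, 21, 24, v), (6, 29, 6, v, 10, 30, a)}
Keep only column(s) B: {a, m, v, y}
Selection B = y: {y}
Taking the intersection: {y}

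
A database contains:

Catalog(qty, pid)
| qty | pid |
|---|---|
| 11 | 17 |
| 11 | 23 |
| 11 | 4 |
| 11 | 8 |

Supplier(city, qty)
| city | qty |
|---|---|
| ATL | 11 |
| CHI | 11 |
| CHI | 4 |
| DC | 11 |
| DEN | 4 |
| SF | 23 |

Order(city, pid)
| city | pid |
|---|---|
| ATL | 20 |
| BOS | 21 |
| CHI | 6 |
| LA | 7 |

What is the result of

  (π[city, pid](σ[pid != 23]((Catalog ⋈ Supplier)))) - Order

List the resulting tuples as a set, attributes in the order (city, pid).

{(ATL, 17), (ATL, 4), (ATL, 8), (CHI, 17), (CHI, 4), (CHI, 8), (DC, 17), (DC, 4), (DC, 8)}

Natural join on qty: {(11, 17, ATL), (11, 17, CHI), (11, 17, DC), (11, 23, ATL), (11, 23, CHI), (11, 23, DC), (11, 4, ATL), (11, 4, CHI), (11, 4, DC), (11, 8, ATL), (11, 8, CHI), (11, 8, DC)}
Apply σ_{pid != 23}; surviving tuples: {(11, 17, ATL), (11, 17, CHI), (11, 17, DC), (11, 4, ATL), (11, 4, CHI), (11, 4, DC), (11, 8, ATL), (11, 8, CHI), (11, 8, DC)}
Keep only column(s) city, pid: {(ATL, 17), (ATL, 4), (ATL, 8), (CHI, 17), (CHI, 4), (CHI, 8), (DC, 17), (DC, 4), (DC, 8)}
Set difference of the two operands is {(ATL, 17), (ATL, 4), (ATL, 8), (CHI, 17), (CHI, 4), (CHI, 8), (DC, 17), (DC, 4), (DC, 8)}.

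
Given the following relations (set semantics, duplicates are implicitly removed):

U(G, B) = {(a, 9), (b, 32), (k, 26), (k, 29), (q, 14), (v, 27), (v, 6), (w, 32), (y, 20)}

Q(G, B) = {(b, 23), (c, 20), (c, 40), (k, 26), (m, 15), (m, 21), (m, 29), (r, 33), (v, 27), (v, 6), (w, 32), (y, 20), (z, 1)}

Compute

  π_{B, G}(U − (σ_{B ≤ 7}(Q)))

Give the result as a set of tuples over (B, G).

{(14, q), (20, y), (26, k), (27, v), (29, k), (32, b), (32, w), (9, a)}

σ[B ≤ 7]: keep tuples satisfying B ≤ 7 → {(v, 6), (z, 1)}
Set difference of the two operands is {(a, 9), (b, 32), (k, 26), (k, 29), (q, 14), (v, 27), (w, 32), (y, 20)}.
π_{B, G} gives {(14, q), (20, y), (26, k), (27, v), (29, k), (32, b), (32, w), (9, a)}.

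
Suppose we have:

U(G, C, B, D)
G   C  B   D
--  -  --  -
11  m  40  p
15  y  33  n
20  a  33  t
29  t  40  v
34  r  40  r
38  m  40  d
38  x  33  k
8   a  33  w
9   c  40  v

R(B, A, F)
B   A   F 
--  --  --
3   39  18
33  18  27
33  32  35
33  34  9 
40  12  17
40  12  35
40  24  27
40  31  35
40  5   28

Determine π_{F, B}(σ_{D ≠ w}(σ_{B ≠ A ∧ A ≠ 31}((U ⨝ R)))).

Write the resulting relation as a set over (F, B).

{(17, 40), (27, 33), (27, 40), (28, 40), (35, 33), (35, 40), (9, 33)}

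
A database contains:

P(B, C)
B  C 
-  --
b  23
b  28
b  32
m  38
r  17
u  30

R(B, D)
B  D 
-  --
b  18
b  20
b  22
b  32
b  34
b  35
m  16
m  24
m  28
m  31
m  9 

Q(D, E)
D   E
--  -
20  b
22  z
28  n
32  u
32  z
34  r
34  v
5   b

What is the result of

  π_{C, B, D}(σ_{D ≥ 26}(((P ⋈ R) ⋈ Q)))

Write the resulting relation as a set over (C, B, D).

Joining P and R on B yields {(b, 23, 18), (b, 23, 20), (b, 23, 22), (b, 23, 32), (b, 23, 34), (b, 23, 35), (b, 28, 18), (b, 28, 20), (b, 28, 22), (b, 28, 32), (b, 28, 34), (b, 28, 35), (b, 32, 18), (b, 32, 20), (b, 32, 22), (b, 32, 32), (b, 32, 34), (b, 32, 35), (m, 38, 16), (m, 38, 24), (m, 38, 28), (m, 38, 31), (m, 38, 9)}.
Joining (P ⋈ R) and Q on D yields {(b, 23, 20, b), (b, 23, 22, z), (b, 23, 32, u), (b, 23, 32, z), (b, 23, 34, r), (b, 23, 34, v), (b, 28, 20, b), (b, 28, 22, z), (b, 28, 32, u), (b, 28, 32, z), (b, 28, 34, r), (b, 28, 34, v), (b, 32, 20, b), (b, 32, 22, z), (b, 32, 32, u), (b, 32, 32, z), (b, 32, 34, r), (b, 32, 34, v), (m, 38, 28, n)}.
Filtering on D ≥ 26 leaves {(b, 23, 32, u), (b, 23, 32, z), (b, 23, 34, r), (b, 23, 34, v), (b, 28, 32, u), (b, 28, 32, z), (b, 28, 34, r), (b, 28, 34, v), (b, 32, 32, u), (b, 32, 32, z), (b, 32, 34, r), (b, 32, 34, v), (m, 38, 28, n)}.
π[C, B, D]: project onto (C, B, D) (6 duplicate(s) eliminated) → {(23, b, 32), (23, b, 34), (28, b, 32), (28, b, 34), (32, b, 32), (32, b, 34), (38, m, 28)}

{(23, b, 32), (23, b, 34), (28, b, 32), (28, b, 34), (32, b, 32), (32, b, 34), (38, m, 28)}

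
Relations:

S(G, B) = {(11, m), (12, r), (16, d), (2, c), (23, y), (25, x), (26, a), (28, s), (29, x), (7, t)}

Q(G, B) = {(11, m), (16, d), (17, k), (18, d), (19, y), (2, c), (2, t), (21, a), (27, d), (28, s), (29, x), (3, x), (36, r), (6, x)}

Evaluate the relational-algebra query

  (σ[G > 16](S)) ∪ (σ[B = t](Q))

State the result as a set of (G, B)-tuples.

{(2, t), (23, y), (25, x), (26, a), (28, s), (29, x)}

Filtering on G > 16 leaves {(23, y), (25, x), (26, a), (28, s), (29, x)}.
Filtering on B = t leaves {(2, t)}.
Union: {(23, y), (25, x), (26, a), (28, s), (29, x)} with {(2, t)} → {(2, t), (23, y), (25, x), (26, a), (28, s), (29, x)}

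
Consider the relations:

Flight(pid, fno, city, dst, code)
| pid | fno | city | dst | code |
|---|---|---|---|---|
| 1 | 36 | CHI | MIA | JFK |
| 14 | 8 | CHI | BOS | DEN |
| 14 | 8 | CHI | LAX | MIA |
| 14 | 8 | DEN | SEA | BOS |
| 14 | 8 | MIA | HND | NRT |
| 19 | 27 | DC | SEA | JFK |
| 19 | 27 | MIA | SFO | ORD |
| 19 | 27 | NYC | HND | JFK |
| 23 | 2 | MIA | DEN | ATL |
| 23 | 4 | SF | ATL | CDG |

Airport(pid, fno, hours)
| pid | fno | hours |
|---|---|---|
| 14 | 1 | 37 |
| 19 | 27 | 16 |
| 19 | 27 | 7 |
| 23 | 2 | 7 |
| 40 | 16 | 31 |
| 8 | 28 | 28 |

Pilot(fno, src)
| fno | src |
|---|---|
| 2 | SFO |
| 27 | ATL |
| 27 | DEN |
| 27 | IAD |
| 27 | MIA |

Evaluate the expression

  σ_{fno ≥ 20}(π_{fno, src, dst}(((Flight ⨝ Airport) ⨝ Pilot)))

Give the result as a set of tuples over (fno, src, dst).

{(27, ATL, HND), (27, ATL, SEA), (27, ATL, SFO), (27, DEN, HND), (27, DEN, SEA), (27, DEN, SFO), (27, IAD, HND), (27, IAD, SEA), (27, IAD, SFO), (27, MIA, HND), (27, MIA, SEA), (27, MIA, SFO)}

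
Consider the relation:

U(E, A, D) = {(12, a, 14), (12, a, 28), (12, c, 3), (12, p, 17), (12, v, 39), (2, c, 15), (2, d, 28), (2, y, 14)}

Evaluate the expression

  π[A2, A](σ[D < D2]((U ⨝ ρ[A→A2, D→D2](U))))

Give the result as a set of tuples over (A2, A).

{(a, a), (a, c), (a, p), (c, y), (d, c), (d, y), (p, a), (p, c), (v, a), (v, c), (v, p)}

ρ[A→A2, D→D2]: schema becomes (E, A2, D2); tuples unchanged.
U ⋈ ρ[A→A2, D→D2](U) (natural join on E): {(12, a, 14, a, 14), (12, a, 14, a, 28), (12, a, 14, c, 3), (12, a, 14, p, 17), (12, a, 14, v, 39), (12, a, 28, a, 14), (12, a, 28, a, 28), (12, a, 28, c, 3), (12, a, 28, p, 17), (12, a, 28, v, 39), (12, c, 3, a, 14), (12, c, 3, a, 28), (12, c, 3, c, 3), (12, c, 3, p, 17), (12, c, 3, v, 39), (12, p, 17, a, 14), (12, p, 17, a, 28), (12, p, 17, c, 3), (12, p, 17, p, 17), (12, p, 17, v, 39), (12, v, 39, a, 14), (12, v, 39, a, 28), (12, v, 39, c, 3), (12, v, 39, p, 17), (12, v, 39, v, 39), (2, c, 15, c, 15), (2, c, 15, d, 28), (2, c, 15, y, 14), (2, d, 28, c, 15), (2, d, 28, d, 28), (2, d, 28, y, 14), (2, y, 14, c, 15), (2, y, 14, d, 28), (2, y, 14, y, 14)}
Filtering on D < D2 leaves {(12, a, 14, a, 28), (12, a, 14, p, 17), (12, a, 14, v, 39), (12, a, 28, v, 39), (12, c, 3, a, 14), (12, c, 3, a, 28), (12, c, 3, p, 17), (12, c, 3, v, 39), (12, p, 17, a, 28), (12, p, 17, v, 39), (2, c, 15, d, 28), (2, y, 14, c, 15), (2, y, 14, d, 28)}.
π[A2, A]: project onto (A2, A) (2 duplicate(s) eliminated) → {(a, a), (a, c), (a, p), (c, y), (d, c), (d, y), (p, a), (p, c), (v, a), (v, c), (v, p)}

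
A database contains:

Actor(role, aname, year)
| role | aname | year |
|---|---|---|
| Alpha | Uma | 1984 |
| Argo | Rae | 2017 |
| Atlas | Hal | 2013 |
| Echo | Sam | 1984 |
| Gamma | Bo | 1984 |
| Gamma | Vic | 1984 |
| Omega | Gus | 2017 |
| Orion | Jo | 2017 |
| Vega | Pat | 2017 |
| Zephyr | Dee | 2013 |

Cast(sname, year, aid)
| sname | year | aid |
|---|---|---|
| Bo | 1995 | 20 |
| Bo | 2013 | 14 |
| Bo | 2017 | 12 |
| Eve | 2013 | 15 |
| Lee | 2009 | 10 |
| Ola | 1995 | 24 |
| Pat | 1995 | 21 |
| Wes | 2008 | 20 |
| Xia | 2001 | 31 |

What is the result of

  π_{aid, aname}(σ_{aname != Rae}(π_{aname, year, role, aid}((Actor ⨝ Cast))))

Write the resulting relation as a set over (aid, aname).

Natural join on year: {(Argo, Rae, 2017, Bo, 12), (Atlas, Hal, 2013, Bo, 14), (Atlas, Hal, 2013, Eve, 15), (Omega, Gus, 2017, Bo, 12), (Orion, Jo, 2017, Bo, 12), (Vega, Pat, 2017, Bo, 12), (Zephyr, Dee, 2013, Bo, 14), (Zephyr, Dee, 2013, Eve, 15)}
π_{aname, year, role, aid} gives {(Dee, 2013, Zephyr, 14), (Dee, 2013, Zephyr, 15), (Gus, 2017, Omega, 12), (Hal, 2013, Atlas, 14), (Hal, 2013, Atlas, 15), (Jo, 2017, Orion, 12), (Pat, 2017, Vega, 12), (Rae, 2017, Argo, 12)}.
Selection aname != Rae: {(Dee, 2013, Zephyr, 14), (Dee, 2013, Zephyr, 15), (Gus, 2017, Omega, 12), (Hal, 2013, Atlas, 14), (Hal, 2013, Atlas, 15), (Jo, 2017, Orion, 12), (Pat, 2017, Vega, 12)}
π_{aid, aname} gives {(12, Gus), (12, Jo), (12, Pat), (14, Dee), (14, Hal), (15, Dee), (15, Hal)}.

{(12, Gus), (12, Jo), (12, Pat), (14, Dee), (14, Hal), (15, Dee), (15, Hal)}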